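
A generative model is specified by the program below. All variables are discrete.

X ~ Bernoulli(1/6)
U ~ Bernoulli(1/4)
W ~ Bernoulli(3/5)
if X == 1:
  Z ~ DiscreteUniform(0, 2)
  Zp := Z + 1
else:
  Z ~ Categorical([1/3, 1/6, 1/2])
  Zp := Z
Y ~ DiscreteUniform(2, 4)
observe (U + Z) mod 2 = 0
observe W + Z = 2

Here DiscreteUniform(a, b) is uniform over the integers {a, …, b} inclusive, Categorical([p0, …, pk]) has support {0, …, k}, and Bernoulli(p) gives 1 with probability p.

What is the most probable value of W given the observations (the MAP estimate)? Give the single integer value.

argmax_v P(W = v | obs) = 0

Enumerate traces; 12 have nonzero weight after conditioning:
  (X=0, U=0, W=0, Z=2, Y=2) weight 1/24
  (X=0, U=0, W=0, Z=2, Y=3) weight 1/24
  (X=0, U=0, W=0, Z=2, Y=4) weight 1/24
  (X=0, U=1, W=1, Z=1, Y=2) weight 1/144
  (X=0, U=1, W=1, Z=1, Y=3) weight 1/144
  (X=0, U=1, W=1, Z=1, Y=4) weight 1/144
  (X=1, U=0, W=0, Z=2, Y=2) weight 1/180
  (X=1, U=0, W=0, Z=2, Y=3) weight 1/180
  … 4 more
Group by W:
  weight(W=0) = 17/120
  weight(W=1) = 7/240
Total weight = 17/120 + 7/240 = 41/240
P(W=0 | obs) = 17/120 / 41/240 = 34/41
P(W=1 | obs) = 7/240 / 41/240 = 7/41
argmax = 0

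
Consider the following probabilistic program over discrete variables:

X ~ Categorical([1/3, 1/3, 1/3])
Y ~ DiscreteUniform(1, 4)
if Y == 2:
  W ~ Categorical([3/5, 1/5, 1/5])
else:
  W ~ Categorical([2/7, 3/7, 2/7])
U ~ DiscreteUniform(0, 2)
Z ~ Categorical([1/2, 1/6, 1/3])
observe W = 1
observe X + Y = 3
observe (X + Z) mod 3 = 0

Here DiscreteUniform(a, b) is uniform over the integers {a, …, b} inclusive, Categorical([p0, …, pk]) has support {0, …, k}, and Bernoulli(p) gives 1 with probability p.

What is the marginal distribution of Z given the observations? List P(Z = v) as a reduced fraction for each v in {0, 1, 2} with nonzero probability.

Enumerate traces; 9 have nonzero weight after conditioning:
  (X=0, Y=3, W=1, U=0, Z=0) weight 1/168
  (X=0, Y=3, W=1, U=1, Z=0) weight 1/168
  (X=0, Y=3, W=1, U=2, Z=0) weight 1/168
  (X=1, Y=2, W=1, U=0, Z=2) weight 1/540
  (X=1, Y=2, W=1, U=1, Z=2) weight 1/540
  (X=1, Y=2, W=1, U=2, Z=2) weight 1/540
  (X=2, Y=1, W=1, U=0, Z=1) weight 1/504
  (X=2, Y=1, W=1, U=1, Z=1) weight 1/504
  … 1 more
Group by Z:
  weight(Z=0) = 1/56
  weight(Z=1) = 1/168
  weight(Z=2) = 1/180
Total weight = 1/56 + 1/168 + 1/180 = 37/1260
P(Z=0 | obs) = 1/56 / 37/1260 = 45/74
P(Z=1 | obs) = 1/168 / 37/1260 = 15/74
P(Z=2 | obs) = 1/180 / 37/1260 = 7/37

P(Z=0) = 45/74, P(Z=1) = 15/74, P(Z=2) = 7/37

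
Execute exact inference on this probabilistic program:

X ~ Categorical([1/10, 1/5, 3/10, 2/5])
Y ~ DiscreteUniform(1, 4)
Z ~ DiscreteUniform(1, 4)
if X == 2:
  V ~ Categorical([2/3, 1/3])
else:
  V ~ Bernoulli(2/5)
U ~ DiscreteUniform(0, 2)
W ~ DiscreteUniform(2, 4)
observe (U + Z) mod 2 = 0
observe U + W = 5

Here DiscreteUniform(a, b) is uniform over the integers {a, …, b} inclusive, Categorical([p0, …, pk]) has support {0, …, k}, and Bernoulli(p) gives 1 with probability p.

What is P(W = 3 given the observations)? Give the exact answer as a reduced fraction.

Enumerate traces; 128 have nonzero weight after conditioning:
  (X=0, Y=1, Z=1, V=0, U=1, W=4) weight 1/2400
  (X=0, Y=1, Z=1, V=1, U=1, W=4) weight 1/3600
  (X=0, Y=1, Z=2, V=0, U=2, W=3) weight 1/2400
  (X=0, Y=1, Z=2, V=1, U=2, W=3) weight 1/3600
  (X=0, Y=1, Z=3, V=0, U=1, W=4) weight 1/2400
  (X=0, Y=1, Z=3, V=1, U=1, W=4) weight 1/3600
  (X=0, Y=1, Z=4, V=0, U=2, W=3) weight 1/2400
  (X=0, Y=1, Z=4, V=1, U=2, W=3) weight 1/3600
  … 120 more
Group by W:
  weight(W=3) = 1/18
  weight(W=4) = 1/18
Total weight = 1/18 + 1/18 = 1/9
P(W=3 | obs) = 1/18 / 1/9 = 1/2
P(W=4 | obs) = 1/18 / 1/9 = 1/2

P(W = 3 | obs) = 1/2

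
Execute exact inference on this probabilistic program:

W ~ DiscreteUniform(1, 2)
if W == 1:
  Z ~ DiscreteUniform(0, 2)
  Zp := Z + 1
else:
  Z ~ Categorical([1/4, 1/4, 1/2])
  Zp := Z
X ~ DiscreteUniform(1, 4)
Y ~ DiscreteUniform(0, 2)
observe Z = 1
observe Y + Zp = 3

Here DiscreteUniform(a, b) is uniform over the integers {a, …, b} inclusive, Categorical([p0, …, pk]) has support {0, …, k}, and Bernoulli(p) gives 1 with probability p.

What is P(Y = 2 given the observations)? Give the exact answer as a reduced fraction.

Enumerate traces; 8 have nonzero weight after conditioning:
  (W=1, Z=1, X=1, Y=1) weight 1/72
  (W=1, Z=1, X=2, Y=1) weight 1/72
  (W=1, Z=1, X=3, Y=1) weight 1/72
  (W=1, Z=1, X=4, Y=1) weight 1/72
  (W=2, Z=1, X=1, Y=2) weight 1/96
  (W=2, Z=1, X=2, Y=2) weight 1/96
  (W=2, Z=1, X=3, Y=2) weight 1/96
  (W=2, Z=1, X=4, Y=2) weight 1/96
Group by Y:
  weight(Y=1) = 1/18
  weight(Y=2) = 1/24
Total weight = 1/18 + 1/24 = 7/72
P(Y=1 | obs) = 1/18 / 7/72 = 4/7
P(Y=2 | obs) = 1/24 / 7/72 = 3/7

P(Y = 2 | obs) = 3/7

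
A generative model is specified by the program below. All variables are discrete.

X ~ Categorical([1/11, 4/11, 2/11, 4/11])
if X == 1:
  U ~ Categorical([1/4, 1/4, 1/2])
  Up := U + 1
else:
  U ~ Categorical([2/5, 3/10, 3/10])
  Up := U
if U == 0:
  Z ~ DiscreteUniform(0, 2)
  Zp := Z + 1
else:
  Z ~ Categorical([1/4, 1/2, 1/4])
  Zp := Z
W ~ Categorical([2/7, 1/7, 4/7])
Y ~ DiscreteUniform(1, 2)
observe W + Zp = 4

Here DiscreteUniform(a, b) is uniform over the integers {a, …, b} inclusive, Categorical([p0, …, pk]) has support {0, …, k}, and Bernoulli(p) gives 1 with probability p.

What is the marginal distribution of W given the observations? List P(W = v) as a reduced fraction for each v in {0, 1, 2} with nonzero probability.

P(W=1) = 19/203, P(W=2) = 184/203

Enumerate traces; 32 have nonzero weight after conditioning:
  (X=0, U=0, Z=1, W=2, Y=1) weight 4/1155
  (X=0, U=0, Z=1, W=2, Y=2) weight 4/1155
  (X=0, U=0, Z=2, W=1, Y=1) weight 1/1155
  (X=0, U=0, Z=2, W=1, Y=2) weight 1/1155
  (X=0, U=1, Z=2, W=2, Y=1) weight 3/1540
  (X=0, U=1, Z=2, W=2, Y=2) weight 3/1540
  (X=0, U=2, Z=2, W=2, Y=1) weight 3/1540
  (X=0, U=2, Z=2, W=2, Y=2) weight 3/1540
  … 24 more
Group by W:
  weight(W=1) = 19/1155
  weight(W=2) = 184/1155
Total weight = 19/1155 + 184/1155 = 29/165
P(W=1 | obs) = 19/1155 / 29/165 = 19/203
P(W=2 | obs) = 184/1155 / 29/165 = 184/203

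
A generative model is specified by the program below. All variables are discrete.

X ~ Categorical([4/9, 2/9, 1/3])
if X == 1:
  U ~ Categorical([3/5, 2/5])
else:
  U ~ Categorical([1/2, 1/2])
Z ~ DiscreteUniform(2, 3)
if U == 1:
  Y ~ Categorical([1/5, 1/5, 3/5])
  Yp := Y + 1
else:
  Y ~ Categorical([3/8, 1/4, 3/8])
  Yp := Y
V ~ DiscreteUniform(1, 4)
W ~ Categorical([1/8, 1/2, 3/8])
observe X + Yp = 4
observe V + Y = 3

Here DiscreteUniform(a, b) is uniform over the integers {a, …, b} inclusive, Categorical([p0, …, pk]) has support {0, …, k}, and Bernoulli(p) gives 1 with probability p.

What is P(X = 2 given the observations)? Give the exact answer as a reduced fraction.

Enumerate traces; 18 have nonzero weight after conditioning:
  (X=1, U=1, Z=2, Y=2, V=1, W=0) weight 1/1200
  (X=1, U=1, Z=2, Y=2, V=1, W=1) weight 1/300
  (X=1, U=1, Z=2, Y=2, V=1, W=2) weight 1/400
  (X=1, U=1, Z=3, Y=2, V=1, W=0) weight 1/1200
  (X=1, U=1, Z=3, Y=2, V=1, W=1) weight 1/300
  (X=1, U=1, Z=3, Y=2, V=1, W=2) weight 1/400
  (X=2, U=0, Z=2, Y=2, V=1, W=0) weight 1/1024
  (X=2, U=0, Z=2, Y=2, V=1, W=1) weight 1/256
  … 10 more
Group by X:
  weight(X=1) = 1/75
  weight(X=2) = 23/960
Total weight = 1/75 + 23/960 = 179/4800
P(X=1 | obs) = 1/75 / 179/4800 = 64/179
P(X=2 | obs) = 23/960 / 179/4800 = 115/179

P(X = 2 | obs) = 115/179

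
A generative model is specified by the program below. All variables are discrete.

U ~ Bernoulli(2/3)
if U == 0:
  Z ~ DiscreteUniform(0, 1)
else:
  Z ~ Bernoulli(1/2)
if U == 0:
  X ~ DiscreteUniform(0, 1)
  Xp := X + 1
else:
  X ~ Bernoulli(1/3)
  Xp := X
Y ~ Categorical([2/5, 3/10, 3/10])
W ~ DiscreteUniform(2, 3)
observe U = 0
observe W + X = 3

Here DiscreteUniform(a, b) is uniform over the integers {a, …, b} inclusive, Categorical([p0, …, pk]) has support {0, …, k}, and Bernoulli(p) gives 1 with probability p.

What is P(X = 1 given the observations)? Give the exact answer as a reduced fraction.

P(X = 1 | obs) = 1/2

Enumerate traces; 12 have nonzero weight after conditioning:
  (U=0, Z=0, X=0, Y=0, W=3) weight 1/60
  (U=0, Z=0, X=0, Y=1, W=3) weight 1/80
  (U=0, Z=0, X=0, Y=2, W=3) weight 1/80
  (U=0, Z=0, X=1, Y=0, W=2) weight 1/60
  (U=0, Z=0, X=1, Y=1, W=2) weight 1/80
  (U=0, Z=0, X=1, Y=2, W=2) weight 1/80
  (U=0, Z=1, X=0, Y=0, W=3) weight 1/60
  (U=0, Z=1, X=0, Y=1, W=3) weight 1/80
  … 4 more
Group by X:
  weight(X=0) = 1/12
  weight(X=1) = 1/12
Total weight = 1/12 + 1/12 = 1/6
P(X=0 | obs) = 1/12 / 1/6 = 1/2
P(X=1 | obs) = 1/12 / 1/6 = 1/2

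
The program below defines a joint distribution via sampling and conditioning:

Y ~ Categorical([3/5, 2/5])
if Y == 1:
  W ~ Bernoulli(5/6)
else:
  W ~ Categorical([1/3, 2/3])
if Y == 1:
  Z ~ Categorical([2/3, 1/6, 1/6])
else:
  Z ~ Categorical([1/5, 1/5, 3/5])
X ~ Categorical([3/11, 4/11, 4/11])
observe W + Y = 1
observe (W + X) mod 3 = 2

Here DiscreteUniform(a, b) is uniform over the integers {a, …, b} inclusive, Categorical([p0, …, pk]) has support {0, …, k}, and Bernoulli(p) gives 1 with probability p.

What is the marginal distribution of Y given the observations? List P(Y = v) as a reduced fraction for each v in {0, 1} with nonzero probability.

P(Y=0) = 6/7, P(Y=1) = 1/7

Enumerate traces; 6 have nonzero weight after conditioning:
  (Y=0, W=1, Z=0, X=1) weight 8/275
  (Y=0, W=1, Z=1, X=1) weight 8/275
  (Y=0, W=1, Z=2, X=1) weight 24/275
  (Y=1, W=0, Z=0, X=2) weight 8/495
  (Y=1, W=0, Z=1, X=2) weight 2/495
  (Y=1, W=0, Z=2, X=2) weight 2/495
Group by Y:
  weight(Y=0) = 8/55
  weight(Y=1) = 4/165
Total weight = 8/55 + 4/165 = 28/165
P(Y=0 | obs) = 8/55 / 28/165 = 6/7
P(Y=1 | obs) = 4/165 / 28/165 = 1/7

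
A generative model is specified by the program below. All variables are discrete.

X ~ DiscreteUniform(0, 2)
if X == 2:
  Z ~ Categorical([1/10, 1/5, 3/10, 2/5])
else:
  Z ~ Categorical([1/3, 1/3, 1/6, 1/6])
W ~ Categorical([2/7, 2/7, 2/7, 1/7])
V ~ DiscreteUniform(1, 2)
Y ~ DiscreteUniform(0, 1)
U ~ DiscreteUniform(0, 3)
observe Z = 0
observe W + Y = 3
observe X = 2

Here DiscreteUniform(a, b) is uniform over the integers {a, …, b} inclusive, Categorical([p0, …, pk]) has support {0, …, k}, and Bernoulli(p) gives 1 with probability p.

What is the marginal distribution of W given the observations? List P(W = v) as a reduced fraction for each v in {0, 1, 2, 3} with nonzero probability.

Enumerate traces; 16 have nonzero weight after conditioning:
  (X=2, Z=0, W=2, V=1, Y=1, U=0) weight 1/1680
  (X=2, Z=0, W=2, V=1, Y=1, U=1) weight 1/1680
  (X=2, Z=0, W=2, V=1, Y=1, U=2) weight 1/1680
  (X=2, Z=0, W=2, V=1, Y=1, U=3) weight 1/1680
  (X=2, Z=0, W=2, V=2, Y=1, U=0) weight 1/1680
  (X=2, Z=0, W=2, V=2, Y=1, U=1) weight 1/1680
  (X=2, Z=0, W=2, V=2, Y=1, U=2) weight 1/1680
  (X=2, Z=0, W=2, V=2, Y=1, U=3) weight 1/1680
  (X=2, Z=0, W=3, V=1, Y=0, U=0) weight 1/3360
  … 7 more
Group by W:
  weight(W=2) = 1/210
  weight(W=3) = 1/420
Total weight = 1/210 + 1/420 = 1/140
P(W=2 | obs) = 1/210 / 1/140 = 2/3
P(W=3 | obs) = 1/420 / 1/140 = 1/3

P(W=2) = 2/3, P(W=3) = 1/3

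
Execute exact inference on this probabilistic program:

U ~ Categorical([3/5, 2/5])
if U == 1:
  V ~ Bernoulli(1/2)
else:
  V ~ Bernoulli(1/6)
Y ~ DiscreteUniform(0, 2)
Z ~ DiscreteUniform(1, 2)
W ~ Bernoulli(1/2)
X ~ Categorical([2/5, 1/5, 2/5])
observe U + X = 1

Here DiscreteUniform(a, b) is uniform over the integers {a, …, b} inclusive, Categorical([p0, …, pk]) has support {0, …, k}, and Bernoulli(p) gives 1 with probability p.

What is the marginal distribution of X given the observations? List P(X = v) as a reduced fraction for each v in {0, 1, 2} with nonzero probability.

Enumerate traces; 48 have nonzero weight after conditioning:
  (U=0, V=0, Y=0, Z=1, W=0, X=1) weight 1/120
  (U=0, V=0, Y=0, Z=1, W=1, X=1) weight 1/120
  (U=0, V=0, Y=0, Z=2, W=0, X=1) weight 1/120
  (U=0, V=0, Y=0, Z=2, W=1, X=1) weight 1/120
  (U=0, V=0, Y=1, Z=1, W=0, X=1) weight 1/120
  (U=0, V=0, Y=1, Z=1, W=1, X=1) weight 1/120
  (U=0, V=0, Y=1, Z=2, W=0, X=1) weight 1/120
  (U=0, V=0, Y=1, Z=2, W=1, X=1) weight 1/120
  (U=1, V=0, Y=0, Z=1, W=0, X=0) weight 1/150
  … 39 more
Group by X:
  weight(X=0) = 4/25
  weight(X=1) = 3/25
Total weight = 4/25 + 3/25 = 7/25
P(X=0 | obs) = 4/25 / 7/25 = 4/7
P(X=1 | obs) = 3/25 / 7/25 = 3/7

P(X=0) = 4/7, P(X=1) = 3/7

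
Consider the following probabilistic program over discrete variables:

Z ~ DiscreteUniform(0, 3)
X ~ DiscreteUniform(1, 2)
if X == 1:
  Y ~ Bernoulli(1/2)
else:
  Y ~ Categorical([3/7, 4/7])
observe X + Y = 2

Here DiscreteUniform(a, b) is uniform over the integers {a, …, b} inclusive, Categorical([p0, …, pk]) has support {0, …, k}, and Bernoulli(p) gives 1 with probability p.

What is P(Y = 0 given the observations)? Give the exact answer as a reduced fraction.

P(Y = 0 | obs) = 6/13

Enumerate traces; 8 have nonzero weight after conditioning:
  (Z=0, X=1, Y=1) weight 1/16
  (Z=0, X=2, Y=0) weight 3/56
  (Z=1, X=1, Y=1) weight 1/16
  (Z=1, X=2, Y=0) weight 3/56
  (Z=2, X=1, Y=1) weight 1/16
  (Z=2, X=2, Y=0) weight 3/56
  (Z=3, X=1, Y=1) weight 1/16
  (Z=3, X=2, Y=0) weight 3/56
Group by Y:
  weight(Y=0) = 3/14
  weight(Y=1) = 1/4
Total weight = 3/14 + 1/4 = 13/28
P(Y=0 | obs) = 3/14 / 13/28 = 6/13
P(Y=1 | obs) = 1/4 / 13/28 = 7/13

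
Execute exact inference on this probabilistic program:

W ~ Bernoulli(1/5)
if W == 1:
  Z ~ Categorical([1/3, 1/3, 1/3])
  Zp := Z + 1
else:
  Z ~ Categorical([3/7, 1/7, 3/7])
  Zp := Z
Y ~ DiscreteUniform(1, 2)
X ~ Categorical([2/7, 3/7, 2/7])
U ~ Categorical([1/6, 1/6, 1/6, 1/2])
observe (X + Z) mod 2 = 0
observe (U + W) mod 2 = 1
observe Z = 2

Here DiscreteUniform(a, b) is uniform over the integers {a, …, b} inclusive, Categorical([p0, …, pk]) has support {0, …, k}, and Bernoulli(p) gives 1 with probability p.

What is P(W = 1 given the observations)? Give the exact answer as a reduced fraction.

Enumerate traces; 16 have nonzero weight after conditioning:
  (W=0, Z=2, Y=1, X=0, U=1) weight 2/245
  (W=0, Z=2, Y=1, X=0, U=3) weight 6/245
  (W=0, Z=2, Y=1, X=2, U=1) weight 2/245
  (W=0, Z=2, Y=1, X=2, U=3) weight 6/245
  (W=0, Z=2, Y=2, X=0, U=1) weight 2/245
  (W=0, Z=2, Y=2, X=0, U=3) weight 6/245
  (W=0, Z=2, Y=2, X=2, U=1) weight 2/245
  (W=0, Z=2, Y=2, X=2, U=3) weight 6/245
  (W=1, Z=2, Y=1, X=0, U=0) weight 1/630
  … 7 more
Group by W:
  weight(W=0) = 32/245
  weight(W=1) = 4/315
Total weight = 32/245 + 4/315 = 316/2205
P(W=0 | obs) = 32/245 / 316/2205 = 72/79
P(W=1 | obs) = 4/315 / 316/2205 = 7/79

P(W = 1 | obs) = 7/79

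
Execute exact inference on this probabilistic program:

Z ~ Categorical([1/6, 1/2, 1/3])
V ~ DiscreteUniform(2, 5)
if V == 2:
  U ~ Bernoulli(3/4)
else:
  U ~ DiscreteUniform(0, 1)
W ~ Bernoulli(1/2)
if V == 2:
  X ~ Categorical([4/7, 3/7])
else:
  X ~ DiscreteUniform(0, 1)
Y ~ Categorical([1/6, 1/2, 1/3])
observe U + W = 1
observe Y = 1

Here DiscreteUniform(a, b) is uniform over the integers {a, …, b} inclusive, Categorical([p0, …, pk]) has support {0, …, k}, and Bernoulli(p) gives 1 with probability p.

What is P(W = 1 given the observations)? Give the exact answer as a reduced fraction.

Enumerate traces; 48 have nonzero weight after conditioning:
  (Z=0, V=2, U=0, W=1, X=0, Y=1) weight 1/672
  (Z=0, V=2, U=0, W=1, X=1, Y=1) weight 1/896
  (Z=0, V=2, U=1, W=0, X=0, Y=1) weight 1/224
  (Z=0, V=2, U=1, W=0, X=1, Y=1) weight 3/896
  (Z=0, V=3, U=0, W=1, X=0, Y=1) weight 1/384
  (Z=0, V=3, U=0, W=1, X=1, Y=1) weight 1/384
  (Z=0, V=3, U=1, W=0, X=0, Y=1) weight 1/384
  (Z=0, V=3, U=1, W=0, X=1, Y=1) weight 1/384
  … 40 more
Group by W:
  weight(W=0) = 9/64
  weight(W=1) = 7/64
Total weight = 9/64 + 7/64 = 1/4
P(W=0 | obs) = 9/64 / 1/4 = 9/16
P(W=1 | obs) = 7/64 / 1/4 = 7/16

P(W = 1 | obs) = 7/16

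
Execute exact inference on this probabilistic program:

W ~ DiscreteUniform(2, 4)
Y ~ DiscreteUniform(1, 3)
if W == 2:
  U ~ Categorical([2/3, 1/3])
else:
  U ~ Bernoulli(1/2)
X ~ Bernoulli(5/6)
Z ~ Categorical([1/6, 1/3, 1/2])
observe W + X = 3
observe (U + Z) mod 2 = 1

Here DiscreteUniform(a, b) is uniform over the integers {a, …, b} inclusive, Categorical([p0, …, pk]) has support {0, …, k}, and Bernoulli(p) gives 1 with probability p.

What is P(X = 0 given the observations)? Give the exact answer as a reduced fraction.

P(X = 0 | obs) = 9/49

Enumerate traces; 18 have nonzero weight after conditioning:
  (W=2, Y=1, U=0, X=1, Z=1) weight 5/243
  (W=2, Y=1, U=1, X=1, Z=0) weight 5/972
  (W=2, Y=1, U=1, X=1, Z=2) weight 5/324
  (W=2, Y=2, U=0, X=1, Z=1) weight 5/243
  (W=2, Y=2, U=1, X=1, Z=0) weight 5/972
  (W=2, Y=2, U=1, X=1, Z=2) weight 5/324
  (W=2, Y=3, U=0, X=1, Z=1) weight 5/243
  (W=2, Y=3, U=1, X=1, Z=0) weight 5/972
  (W=3, Y=1, U=0, X=0, Z=1) weight 1/324
  … 9 more
Group by X:
  weight(X=0) = 1/36
  weight(X=1) = 10/81
Total weight = 1/36 + 10/81 = 49/324
P(X=0 | obs) = 1/36 / 49/324 = 9/49
P(X=1 | obs) = 10/81 / 49/324 = 40/49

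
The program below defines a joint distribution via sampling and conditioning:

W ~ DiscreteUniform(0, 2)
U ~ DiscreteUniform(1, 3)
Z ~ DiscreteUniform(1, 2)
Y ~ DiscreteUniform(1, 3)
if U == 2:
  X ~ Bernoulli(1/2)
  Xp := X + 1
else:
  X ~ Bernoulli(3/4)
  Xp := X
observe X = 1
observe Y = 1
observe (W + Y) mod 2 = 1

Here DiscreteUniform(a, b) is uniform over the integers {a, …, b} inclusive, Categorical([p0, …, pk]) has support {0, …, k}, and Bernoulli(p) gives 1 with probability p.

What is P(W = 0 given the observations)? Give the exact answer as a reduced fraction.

P(W = 0 | obs) = 1/2

Enumerate traces; 12 have nonzero weight after conditioning:
  (W=0, U=1, Z=1, Y=1, X=1) weight 1/72
  (W=0, U=1, Z=2, Y=1, X=1) weight 1/72
  (W=0, U=2, Z=1, Y=1, X=1) weight 1/108
  (W=0, U=2, Z=2, Y=1, X=1) weight 1/108
  (W=0, U=3, Z=1, Y=1, X=1) weight 1/72
  (W=0, U=3, Z=2, Y=1, X=1) weight 1/72
  (W=2, U=1, Z=1, Y=1, X=1) weight 1/72
  (W=2, U=1, Z=2, Y=1, X=1) weight 1/72
  … 4 more
Group by W:
  weight(W=0) = 2/27
  weight(W=2) = 2/27
Total weight = 2/27 + 2/27 = 4/27
P(W=0 | obs) = 2/27 / 4/27 = 1/2
P(W=2 | obs) = 2/27 / 4/27 = 1/2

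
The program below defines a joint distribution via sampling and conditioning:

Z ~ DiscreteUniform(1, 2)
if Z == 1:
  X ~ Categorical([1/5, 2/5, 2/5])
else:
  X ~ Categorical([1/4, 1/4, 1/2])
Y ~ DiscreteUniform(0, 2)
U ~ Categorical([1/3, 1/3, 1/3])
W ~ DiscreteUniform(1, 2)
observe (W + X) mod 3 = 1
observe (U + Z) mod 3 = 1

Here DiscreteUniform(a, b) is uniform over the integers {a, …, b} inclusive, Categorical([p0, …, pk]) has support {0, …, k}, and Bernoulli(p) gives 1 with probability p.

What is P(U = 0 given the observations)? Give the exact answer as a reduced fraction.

P(U = 0 | obs) = 4/9

Enumerate traces; 12 have nonzero weight after conditioning:
  (Z=1, X=0, Y=0, U=0, W=1) weight 1/180
  (Z=1, X=0, Y=1, U=0, W=1) weight 1/180
  (Z=1, X=0, Y=2, U=0, W=1) weight 1/180
  (Z=1, X=2, Y=0, U=0, W=2) weight 1/90
  (Z=1, X=2, Y=1, U=0, W=2) weight 1/90
  (Z=1, X=2, Y=2, U=0, W=2) weight 1/90
  (Z=2, X=0, Y=0, U=2, W=1) weight 1/144
  (Z=2, X=0, Y=1, U=2, W=1) weight 1/144
  … 4 more
Group by U:
  weight(U=0) = 1/20
  weight(U=2) = 1/16
Total weight = 1/20 + 1/16 = 9/80
P(U=0 | obs) = 1/20 / 9/80 = 4/9
P(U=2 | obs) = 1/16 / 9/80 = 5/9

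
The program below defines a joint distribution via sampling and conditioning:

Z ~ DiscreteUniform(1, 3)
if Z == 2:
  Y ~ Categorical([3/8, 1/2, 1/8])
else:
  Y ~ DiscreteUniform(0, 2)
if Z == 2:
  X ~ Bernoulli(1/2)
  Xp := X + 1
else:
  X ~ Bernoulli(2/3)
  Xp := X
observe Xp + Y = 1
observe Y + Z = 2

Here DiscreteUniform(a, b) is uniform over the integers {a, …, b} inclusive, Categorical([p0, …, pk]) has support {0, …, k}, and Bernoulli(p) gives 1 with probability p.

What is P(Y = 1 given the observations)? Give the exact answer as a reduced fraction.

Enumerate traces; 2 have nonzero weight after conditioning:
  (Z=1, Y=1, X=0) weight 1/27
  (Z=2, Y=0, X=0) weight 1/16
Group by Y:
  weight(Y=0) = 1/16
  weight(Y=1) = 1/27
Total weight = 1/16 + 1/27 = 43/432
P(Y=0 | obs) = 1/16 / 43/432 = 27/43
P(Y=1 | obs) = 1/27 / 43/432 = 16/43

P(Y = 1 | obs) = 16/43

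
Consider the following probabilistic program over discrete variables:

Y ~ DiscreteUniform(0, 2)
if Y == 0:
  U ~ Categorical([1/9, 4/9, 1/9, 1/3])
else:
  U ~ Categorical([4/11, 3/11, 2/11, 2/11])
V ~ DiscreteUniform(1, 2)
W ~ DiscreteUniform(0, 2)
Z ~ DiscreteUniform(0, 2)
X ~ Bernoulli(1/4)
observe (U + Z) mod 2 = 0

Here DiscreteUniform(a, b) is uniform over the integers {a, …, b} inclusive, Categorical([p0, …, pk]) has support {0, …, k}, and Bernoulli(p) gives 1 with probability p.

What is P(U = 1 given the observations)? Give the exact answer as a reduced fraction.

Enumerate traces; 216 have nonzero weight after conditioning:
  (Y=0, U=0, V=1, W=0, Z=0, X=0) weight 1/648
  (Y=0, U=0, V=1, W=0, Z=0, X=1) weight 1/1944
  (Y=0, U=0, V=1, W=0, Z=2, X=0) weight 1/648
  (Y=0, U=0, V=1, W=0, Z=2, X=1) weight 1/1944
  (Y=0, U=0, V=1, W=1, Z=0, X=0) weight 1/648
  (Y=0, U=0, V=1, W=1, Z=0, X=1) weight 1/1944
  (Y=0, U=0, V=1, W=1, Z=2, X=0) weight 1/648
  (Y=0, U=0, V=1, W=1, Z=2, X=1) weight 1/1944
  (Y=0, U=1, V=1, W=0, Z=1, X=0) weight 1/162
  (Y=0, U=2, V=1, W=0, Z=0, X=0) weight 1/648
  … 206 more
Group by U:
  weight(U=0) = 166/891
  weight(U=1) = 98/891
  weight(U=2) = 94/891
  weight(U=3) = 23/297
Total weight = 166/891 + 98/891 + 94/891 + 23/297 = 427/891
P(U=0 | obs) = 166/891 / 427/891 = 166/427
P(U=1 | obs) = 98/891 / 427/891 = 14/61
P(U=2 | obs) = 94/891 / 427/891 = 94/427
P(U=3 | obs) = 23/297 / 427/891 = 69/427

P(U = 1 | obs) = 14/61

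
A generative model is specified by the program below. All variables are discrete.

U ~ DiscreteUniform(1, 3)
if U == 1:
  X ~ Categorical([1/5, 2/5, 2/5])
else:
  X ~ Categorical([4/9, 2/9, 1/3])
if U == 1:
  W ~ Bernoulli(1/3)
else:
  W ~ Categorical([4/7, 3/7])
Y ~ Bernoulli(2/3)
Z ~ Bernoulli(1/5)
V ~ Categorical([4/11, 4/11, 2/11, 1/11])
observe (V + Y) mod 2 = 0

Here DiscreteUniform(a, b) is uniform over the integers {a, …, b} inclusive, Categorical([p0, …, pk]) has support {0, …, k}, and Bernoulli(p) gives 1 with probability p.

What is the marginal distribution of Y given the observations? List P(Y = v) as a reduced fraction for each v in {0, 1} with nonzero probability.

Enumerate traces; 144 have nonzero weight after conditioning:
  (U=1, X=0, W=0, Y=0, Z=0, V=0) weight 32/7425
  (U=1, X=0, W=0, Y=0, Z=0, V=2) weight 16/7425
  (U=1, X=0, W=0, Y=0, Z=1, V=0) weight 8/7425
  (U=1, X=0, W=0, Y=0, Z=1, V=2) weight 4/7425
  (U=1, X=0, W=0, Y=1, Z=0, V=1) weight 64/7425
  (U=1, X=0, W=0, Y=1, Z=0, V=3) weight 16/7425
  (U=1, X=0, W=0, Y=1, Z=1, V=1) weight 16/7425
  (U=1, X=0, W=0, Y=1, Z=1, V=3) weight 4/7425
  … 136 more
Group by Y:
  weight(Y=0) = 2/11
  weight(Y=1) = 10/33
Total weight = 2/11 + 10/33 = 16/33
P(Y=0 | obs) = 2/11 / 16/33 = 3/8
P(Y=1 | obs) = 10/33 / 16/33 = 5/8

P(Y=0) = 3/8, P(Y=1) = 5/8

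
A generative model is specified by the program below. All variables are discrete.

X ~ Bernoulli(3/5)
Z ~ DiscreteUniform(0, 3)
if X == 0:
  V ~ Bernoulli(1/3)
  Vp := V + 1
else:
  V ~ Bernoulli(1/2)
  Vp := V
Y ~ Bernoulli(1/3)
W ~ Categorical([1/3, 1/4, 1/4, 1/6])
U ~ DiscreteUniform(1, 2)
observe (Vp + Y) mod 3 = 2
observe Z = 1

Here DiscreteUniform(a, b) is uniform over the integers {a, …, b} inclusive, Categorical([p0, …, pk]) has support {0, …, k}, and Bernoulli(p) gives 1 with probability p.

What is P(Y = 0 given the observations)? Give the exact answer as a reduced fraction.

P(Y = 0 | obs) = 8/25

Enumerate traces; 24 have nonzero weight after conditioning:
  (X=0, Z=1, V=0, Y=1, W=0, U=1) weight 1/270
  (X=0, Z=1, V=0, Y=1, W=0, U=2) weight 1/270
  (X=0, Z=1, V=0, Y=1, W=1, U=1) weight 1/360
  (X=0, Z=1, V=0, Y=1, W=1, U=2) weight 1/360
  (X=0, Z=1, V=0, Y=1, W=2, U=1) weight 1/360
  (X=0, Z=1, V=0, Y=1, W=2, U=2) weight 1/360
  (X=0, Z=1, V=0, Y=1, W=3, U=1) weight 1/540
  (X=0, Z=1, V=0, Y=1, W=3, U=2) weight 1/540
  (X=0, Z=1, V=1, Y=0, W=0, U=1) weight 1/270
  … 15 more
Group by Y:
  weight(Y=0) = 1/45
  weight(Y=1) = 17/360
Total weight = 1/45 + 17/360 = 5/72
P(Y=0 | obs) = 1/45 / 5/72 = 8/25
P(Y=1 | obs) = 17/360 / 5/72 = 17/25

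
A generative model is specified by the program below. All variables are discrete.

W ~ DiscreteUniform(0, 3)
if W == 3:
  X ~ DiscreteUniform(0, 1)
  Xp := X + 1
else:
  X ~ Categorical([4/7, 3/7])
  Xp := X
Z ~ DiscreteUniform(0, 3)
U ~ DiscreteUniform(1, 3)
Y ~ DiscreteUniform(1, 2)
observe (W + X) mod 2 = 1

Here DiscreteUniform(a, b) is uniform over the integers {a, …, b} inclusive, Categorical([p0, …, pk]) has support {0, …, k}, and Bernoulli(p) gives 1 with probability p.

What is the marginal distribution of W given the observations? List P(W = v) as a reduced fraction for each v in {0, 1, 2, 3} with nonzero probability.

Enumerate traces; 96 have nonzero weight after conditioning:
  (W=0, X=1, Z=0, U=1, Y=1) weight 1/224
  (W=0, X=1, Z=0, U=1, Y=2) weight 1/224
  (W=0, X=1, Z=0, U=2, Y=1) weight 1/224
  (W=0, X=1, Z=0, U=2, Y=2) weight 1/224
  (W=0, X=1, Z=0, U=3, Y=1) weight 1/224
  (W=0, X=1, Z=0, U=3, Y=2) weight 1/224
  (W=0, X=1, Z=1, U=1, Y=1) weight 1/224
  (W=0, X=1, Z=1, U=1, Y=2) weight 1/224
  (W=1, X=0, Z=0, U=1, Y=1) weight 1/168
  (W=2, X=1, Z=0, U=1, Y=1) weight 1/224
  … 86 more
Group by W:
  weight(W=0) = 3/28
  weight(W=1) = 1/7
  weight(W=2) = 3/28
  weight(W=3) = 1/8
Total weight = 3/28 + 1/7 + 3/28 + 1/8 = 27/56
P(W=0 | obs) = 3/28 / 27/56 = 2/9
P(W=1 | obs) = 1/7 / 27/56 = 8/27
P(W=2 | obs) = 3/28 / 27/56 = 2/9
P(W=3 | obs) = 1/8 / 27/56 = 7/27

P(W=0) = 2/9, P(W=1) = 8/27, P(W=2) = 2/9, P(W=3) = 7/27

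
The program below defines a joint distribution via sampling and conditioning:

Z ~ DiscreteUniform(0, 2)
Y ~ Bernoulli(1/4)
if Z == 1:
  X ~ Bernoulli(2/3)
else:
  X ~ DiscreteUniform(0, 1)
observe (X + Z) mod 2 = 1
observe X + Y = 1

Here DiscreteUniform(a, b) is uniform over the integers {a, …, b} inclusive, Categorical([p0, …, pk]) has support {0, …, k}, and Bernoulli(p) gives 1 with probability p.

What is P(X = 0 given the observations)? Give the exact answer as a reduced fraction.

Enumerate traces; 3 have nonzero weight after conditioning:
  (Z=0, Y=0, X=1) weight 1/8
  (Z=1, Y=1, X=0) weight 1/36
  (Z=2, Y=0, X=1) weight 1/8
Group by X:
  weight(X=0) = 1/36
  weight(X=1) = 1/4
Total weight = 1/36 + 1/4 = 5/18
P(X=0 | obs) = 1/36 / 5/18 = 1/10
P(X=1 | obs) = 1/4 / 5/18 = 9/10

P(X = 0 | obs) = 1/10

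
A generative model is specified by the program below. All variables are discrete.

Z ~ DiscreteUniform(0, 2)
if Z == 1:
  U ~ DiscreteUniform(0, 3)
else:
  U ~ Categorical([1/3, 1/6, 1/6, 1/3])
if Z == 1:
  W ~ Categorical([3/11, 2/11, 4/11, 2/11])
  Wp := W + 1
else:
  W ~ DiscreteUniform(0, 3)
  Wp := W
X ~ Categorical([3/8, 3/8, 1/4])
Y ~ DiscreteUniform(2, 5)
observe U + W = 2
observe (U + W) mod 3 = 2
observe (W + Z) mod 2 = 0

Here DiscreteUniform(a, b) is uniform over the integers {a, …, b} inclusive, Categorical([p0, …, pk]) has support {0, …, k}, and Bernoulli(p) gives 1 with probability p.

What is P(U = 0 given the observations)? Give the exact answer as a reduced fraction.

Enumerate traces; 60 have nonzero weight after conditioning:
  (Z=0, U=0, W=2, X=0, Y=2) weight 1/384
  (Z=0, U=0, W=2, X=0, Y=3) weight 1/384
  (Z=0, U=0, W=2, X=0, Y=4) weight 1/384
  (Z=0, U=0, W=2, X=0, Y=5) weight 1/384
  (Z=0, U=0, W=2, X=1, Y=2) weight 1/384
  (Z=0, U=0, W=2, X=1, Y=3) weight 1/384
  (Z=0, U=0, W=2, X=1, Y=4) weight 1/384
  (Z=0, U=0, W=2, X=1, Y=5) weight 1/384
  (Z=0, U=2, W=0, X=0, Y=2) weight 1/768
  (Z=1, U=1, W=1, X=0, Y=2) weight 1/704
  … 50 more
Group by U:
  weight(U=0) = 1/18
  weight(U=1) = 1/66
  weight(U=2) = 1/36
Total weight = 1/18 + 1/66 + 1/36 = 13/132
P(U=0 | obs) = 1/18 / 13/132 = 22/39
P(U=1 | obs) = 1/66 / 13/132 = 2/13
P(U=2 | obs) = 1/36 / 13/132 = 11/39

P(U = 0 | obs) = 22/39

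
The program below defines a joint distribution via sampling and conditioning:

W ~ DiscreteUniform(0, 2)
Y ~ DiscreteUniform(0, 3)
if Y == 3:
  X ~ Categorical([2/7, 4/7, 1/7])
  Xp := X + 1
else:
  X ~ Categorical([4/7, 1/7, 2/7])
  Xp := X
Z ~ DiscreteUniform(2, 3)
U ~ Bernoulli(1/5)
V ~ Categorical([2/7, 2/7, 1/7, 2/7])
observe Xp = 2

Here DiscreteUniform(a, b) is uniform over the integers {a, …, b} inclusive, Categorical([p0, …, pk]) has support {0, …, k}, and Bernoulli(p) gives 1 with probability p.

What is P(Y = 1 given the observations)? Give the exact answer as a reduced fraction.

P(Y = 1 | obs) = 1/5

Enumerate traces; 192 have nonzero weight after conditioning:
  (W=0, Y=0, X=2, Z=2, U=0, V=0) weight 2/735
  (W=0, Y=0, X=2, Z=2, U=0, V=1) weight 2/735
  (W=0, Y=0, X=2, Z=2, U=0, V=2) weight 1/735
  (W=0, Y=0, X=2, Z=2, U=0, V=3) weight 2/735
  (W=0, Y=0, X=2, Z=2, U=1, V=0) weight 1/1470
  (W=0, Y=0, X=2, Z=2, U=1, V=1) weight 1/1470
  (W=0, Y=0, X=2, Z=2, U=1, V=2) weight 1/2940
  (W=0, Y=0, X=2, Z=2, U=1, V=3) weight 1/1470
  (W=0, Y=1, X=2, Z=2, U=0, V=0) weight 2/735
  (W=0, Y=2, X=2, Z=2, U=0, V=0) weight 2/735
  … 182 more
Group by Y:
  weight(Y=0) = 1/14
  weight(Y=1) = 1/14
  weight(Y=2) = 1/14
  weight(Y=3) = 1/7
Total weight = 1/14 + 1/14 + 1/14 + 1/7 = 5/14
P(Y=0 | obs) = 1/14 / 5/14 = 1/5
P(Y=1 | obs) = 1/14 / 5/14 = 1/5
P(Y=2 | obs) = 1/14 / 5/14 = 1/5
P(Y=3 | obs) = 1/7 / 5/14 = 2/5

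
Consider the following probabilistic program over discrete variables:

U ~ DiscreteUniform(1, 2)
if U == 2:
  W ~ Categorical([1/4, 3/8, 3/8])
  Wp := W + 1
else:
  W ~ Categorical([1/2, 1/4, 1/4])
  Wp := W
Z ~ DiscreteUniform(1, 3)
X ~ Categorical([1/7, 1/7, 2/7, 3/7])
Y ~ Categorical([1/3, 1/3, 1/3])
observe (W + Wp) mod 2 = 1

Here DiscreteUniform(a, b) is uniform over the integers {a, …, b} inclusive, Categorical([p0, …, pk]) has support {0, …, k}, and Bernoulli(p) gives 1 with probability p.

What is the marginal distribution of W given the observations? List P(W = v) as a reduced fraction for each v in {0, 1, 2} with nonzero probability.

Enumerate traces; 108 have nonzero weight after conditioning:
  (U=2, W=0, Z=1, X=0, Y=0) weight 1/504
  (U=2, W=0, Z=1, X=0, Y=1) weight 1/504
  (U=2, W=0, Z=1, X=0, Y=2) weight 1/504
  (U=2, W=0, Z=1, X=1, Y=0) weight 1/504
  (U=2, W=0, Z=1, X=1, Y=1) weight 1/504
  (U=2, W=0, Z=1, X=1, Y=2) weight 1/504
  (U=2, W=0, Z=1, X=2, Y=0) weight 1/252
  (U=2, W=0, Z=1, X=2, Y=1) weight 1/252
  (U=2, W=1, Z=1, X=0, Y=0) weight 1/336
  (U=2, W=2, Z=1, X=0, Y=0) weight 1/336
  … 98 more
Group by W:
  weight(W=0) = 1/8
  weight(W=1) = 3/16
  weight(W=2) = 3/16
Total weight = 1/8 + 3/16 + 3/16 = 1/2
P(W=0 | obs) = 1/8 / 1/2 = 1/4
P(W=1 | obs) = 3/16 / 1/2 = 3/8
P(W=2 | obs) = 3/16 / 1/2 = 3/8

P(W=0) = 1/4, P(W=1) = 3/8, P(W=2) = 3/8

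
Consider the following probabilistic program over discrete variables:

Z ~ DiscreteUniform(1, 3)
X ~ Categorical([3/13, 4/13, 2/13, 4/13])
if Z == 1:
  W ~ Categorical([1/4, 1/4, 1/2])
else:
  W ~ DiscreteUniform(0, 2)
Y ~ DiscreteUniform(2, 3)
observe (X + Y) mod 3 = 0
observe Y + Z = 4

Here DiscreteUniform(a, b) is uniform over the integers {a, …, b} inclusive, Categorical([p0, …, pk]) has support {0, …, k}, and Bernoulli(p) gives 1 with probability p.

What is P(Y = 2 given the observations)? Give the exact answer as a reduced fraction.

P(Y = 2 | obs) = 4/11

Enumerate traces; 9 have nonzero weight after conditioning:
  (Z=1, X=0, W=0, Y=3) weight 1/104
  (Z=1, X=0, W=1, Y=3) weight 1/104
  (Z=1, X=0, W=2, Y=3) weight 1/52
  (Z=1, X=3, W=0, Y=3) weight 1/78
  (Z=1, X=3, W=1, Y=3) weight 1/78
  (Z=1, X=3, W=2, Y=3) weight 1/39
  (Z=2, X=1, W=0, Y=2) weight 2/117
  (Z=2, X=1, W=1, Y=2) weight 2/117
  … 1 more
Group by Y:
  weight(Y=2) = 2/39
  weight(Y=3) = 7/78
Total weight = 2/39 + 7/78 = 11/78
P(Y=2 | obs) = 2/39 / 11/78 = 4/11
P(Y=3 | obs) = 7/78 / 11/78 = 7/11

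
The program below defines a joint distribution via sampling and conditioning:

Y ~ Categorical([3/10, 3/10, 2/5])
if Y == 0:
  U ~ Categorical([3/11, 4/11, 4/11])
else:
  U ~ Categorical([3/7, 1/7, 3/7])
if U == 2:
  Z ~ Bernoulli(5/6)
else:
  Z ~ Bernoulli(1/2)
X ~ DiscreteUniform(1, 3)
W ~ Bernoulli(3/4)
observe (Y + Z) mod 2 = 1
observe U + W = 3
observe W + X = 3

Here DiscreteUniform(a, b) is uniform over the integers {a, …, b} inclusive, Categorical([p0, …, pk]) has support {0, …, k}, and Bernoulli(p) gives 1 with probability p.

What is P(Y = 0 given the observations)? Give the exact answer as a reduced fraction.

P(Y = 0 | obs) = 140/393

Enumerate traces; 3 have nonzero weight after conditioning:
  (Y=0, U=2, Z=1, X=2, W=1) weight 1/44
  (Y=1, U=2, Z=0, X=2, W=1) weight 3/560
  (Y=2, U=2, Z=1, X=2, W=1) weight 1/28
Group by Y:
  weight(Y=0) = 1/44
  weight(Y=1) = 3/560
  weight(Y=2) = 1/28
Total weight = 1/44 + 3/560 + 1/28 = 393/6160
P(Y=0 | obs) = 1/44 / 393/6160 = 140/393
P(Y=1 | obs) = 3/560 / 393/6160 = 11/131
P(Y=2 | obs) = 1/28 / 393/6160 = 220/393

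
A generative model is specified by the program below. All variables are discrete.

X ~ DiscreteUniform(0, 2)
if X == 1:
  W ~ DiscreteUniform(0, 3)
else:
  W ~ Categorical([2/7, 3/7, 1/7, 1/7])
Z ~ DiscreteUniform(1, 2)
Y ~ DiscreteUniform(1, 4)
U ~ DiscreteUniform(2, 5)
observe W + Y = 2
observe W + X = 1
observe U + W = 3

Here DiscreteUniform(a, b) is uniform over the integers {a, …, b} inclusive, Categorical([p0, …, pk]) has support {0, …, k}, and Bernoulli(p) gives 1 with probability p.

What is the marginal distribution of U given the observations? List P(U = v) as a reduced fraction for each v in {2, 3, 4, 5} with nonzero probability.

P(U=2) = 12/19, P(U=3) = 7/19

Enumerate traces; 4 have nonzero weight after conditioning:
  (X=0, W=1, Z=1, Y=1, U=2) weight 1/224
  (X=0, W=1, Z=2, Y=1, U=2) weight 1/224
  (X=1, W=0, Z=1, Y=2, U=3) weight 1/384
  (X=1, W=0, Z=2, Y=2, U=3) weight 1/384
Group by U:
  weight(U=2) = 1/112
  weight(U=3) = 1/192
Total weight = 1/112 + 1/192 = 19/1344
P(U=2 | obs) = 1/112 / 19/1344 = 12/19
P(U=3 | obs) = 1/192 / 19/1344 = 7/19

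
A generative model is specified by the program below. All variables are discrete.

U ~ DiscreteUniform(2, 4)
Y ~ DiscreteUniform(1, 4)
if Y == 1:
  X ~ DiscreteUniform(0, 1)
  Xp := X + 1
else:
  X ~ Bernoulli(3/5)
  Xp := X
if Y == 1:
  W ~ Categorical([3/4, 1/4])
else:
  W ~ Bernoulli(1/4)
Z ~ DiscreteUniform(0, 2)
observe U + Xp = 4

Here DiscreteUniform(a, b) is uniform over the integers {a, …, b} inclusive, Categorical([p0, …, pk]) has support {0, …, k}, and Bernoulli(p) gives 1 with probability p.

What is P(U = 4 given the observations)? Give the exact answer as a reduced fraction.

P(U = 4 | obs) = 3/10

Enumerate traces; 48 have nonzero weight after conditioning:
  (U=2, Y=1, X=1, W=0, Z=0) weight 1/96
  (U=2, Y=1, X=1, W=0, Z=1) weight 1/96
  (U=2, Y=1, X=1, W=0, Z=2) weight 1/96
  (U=2, Y=1, X=1, W=1, Z=0) weight 1/288
  (U=2, Y=1, X=1, W=1, Z=1) weight 1/288
  (U=2, Y=1, X=1, W=1, Z=2) weight 1/288
  (U=3, Y=1, X=0, W=0, Z=0) weight 1/96
  (U=3, Y=1, X=0, W=0, Z=1) weight 1/96
  (U=4, Y=2, X=0, W=0, Z=0) weight 1/120
  … 39 more
Group by U:
  weight(U=2) = 1/24
  weight(U=3) = 23/120
  weight(U=4) = 1/10
Total weight = 1/24 + 23/120 + 1/10 = 1/3
P(U=2 | obs) = 1/24 / 1/3 = 1/8
P(U=3 | obs) = 23/120 / 1/3 = 23/40
P(U=4 | obs) = 1/10 / 1/3 = 3/10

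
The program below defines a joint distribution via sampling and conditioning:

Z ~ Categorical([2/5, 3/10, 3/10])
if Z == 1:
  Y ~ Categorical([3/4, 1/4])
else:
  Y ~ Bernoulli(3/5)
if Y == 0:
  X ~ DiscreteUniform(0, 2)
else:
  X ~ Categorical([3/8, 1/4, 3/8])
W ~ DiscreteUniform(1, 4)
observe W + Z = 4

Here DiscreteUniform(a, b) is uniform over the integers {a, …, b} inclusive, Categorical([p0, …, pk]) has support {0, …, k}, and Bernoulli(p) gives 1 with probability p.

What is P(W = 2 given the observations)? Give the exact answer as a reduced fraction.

Enumerate traces; 18 have nonzero weight after conditioning:
  (Z=0, Y=0, X=0, W=4) weight 1/75
  (Z=0, Y=0, X=1, W=4) weight 1/75
  (Z=0, Y=0, X=2, W=4) weight 1/75
  (Z=0, Y=1, X=0, W=4) weight 9/400
  (Z=0, Y=1, X=1, W=4) weight 3/200
  (Z=0, Y=1, X=2, W=4) weight 9/400
  (Z=1, Y=0, X=0, W=3) weight 3/160
  (Z=1, Y=0, X=1, W=3) weight 3/160
  (Z=2, Y=0, X=0, W=2) weight 1/100
  … 9 more
Group by W:
  weight(W=2) = 3/40
  weight(W=3) = 3/40
  weight(W=4) = 1/10
Total weight = 3/40 + 3/40 + 1/10 = 1/4
P(W=2 | obs) = 3/40 / 1/4 = 3/10
P(W=3 | obs) = 3/40 / 1/4 = 3/10
P(W=4 | obs) = 1/10 / 1/4 = 2/5

P(W = 2 | obs) = 3/10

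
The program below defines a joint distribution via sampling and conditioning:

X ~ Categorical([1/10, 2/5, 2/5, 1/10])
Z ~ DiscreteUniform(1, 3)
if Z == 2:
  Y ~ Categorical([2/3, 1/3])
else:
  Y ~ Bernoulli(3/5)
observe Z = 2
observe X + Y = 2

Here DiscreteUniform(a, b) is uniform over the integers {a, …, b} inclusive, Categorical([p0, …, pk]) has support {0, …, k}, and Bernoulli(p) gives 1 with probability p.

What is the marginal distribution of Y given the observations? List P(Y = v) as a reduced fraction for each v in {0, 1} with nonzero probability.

Enumerate traces; 2 have nonzero weight after conditioning:
  (X=1, Z=2, Y=1) weight 2/45
  (X=2, Z=2, Y=0) weight 4/45
Group by Y:
  weight(Y=0) = 4/45
  weight(Y=1) = 2/45
Total weight = 4/45 + 2/45 = 2/15
P(Y=0 | obs) = 4/45 / 2/15 = 2/3
P(Y=1 | obs) = 2/45 / 2/15 = 1/3

P(Y=0) = 2/3, P(Y=1) = 1/3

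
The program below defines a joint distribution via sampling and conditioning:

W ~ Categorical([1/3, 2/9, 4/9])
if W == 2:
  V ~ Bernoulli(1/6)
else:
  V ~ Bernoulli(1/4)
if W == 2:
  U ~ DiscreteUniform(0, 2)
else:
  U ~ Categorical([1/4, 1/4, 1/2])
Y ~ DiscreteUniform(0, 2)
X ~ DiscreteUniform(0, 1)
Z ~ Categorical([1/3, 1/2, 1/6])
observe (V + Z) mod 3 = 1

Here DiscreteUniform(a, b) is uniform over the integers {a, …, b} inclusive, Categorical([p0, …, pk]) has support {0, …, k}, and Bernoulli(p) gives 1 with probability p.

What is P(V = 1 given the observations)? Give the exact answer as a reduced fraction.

Enumerate traces; 108 have nonzero weight after conditioning:
  (W=0, V=0, U=0, Y=0, X=0, Z=1) weight 1/192
  (W=0, V=0, U=0, Y=0, X=1, Z=1) weight 1/192
  (W=0, V=0, U=0, Y=1, X=0, Z=1) weight 1/192
  (W=0, V=0, U=0, Y=1, X=1, Z=1) weight 1/192
  (W=0, V=0, U=0, Y=2, X=0, Z=1) weight 1/192
  (W=0, V=0, U=0, Y=2, X=1, Z=1) weight 1/192
  (W=0, V=0, U=1, Y=0, X=0, Z=1) weight 1/192
  (W=0, V=0, U=1, Y=0, X=1, Z=1) weight 1/192
  (W=0, V=1, U=0, Y=0, X=0, Z=0) weight 1/864
  … 99 more
Group by V:
  weight(V=0) = 85/216
  weight(V=1) = 23/324
Total weight = 85/216 + 23/324 = 301/648
P(V=0 | obs) = 85/216 / 301/648 = 255/301
P(V=1 | obs) = 23/324 / 301/648 = 46/301

P(V = 1 | obs) = 46/301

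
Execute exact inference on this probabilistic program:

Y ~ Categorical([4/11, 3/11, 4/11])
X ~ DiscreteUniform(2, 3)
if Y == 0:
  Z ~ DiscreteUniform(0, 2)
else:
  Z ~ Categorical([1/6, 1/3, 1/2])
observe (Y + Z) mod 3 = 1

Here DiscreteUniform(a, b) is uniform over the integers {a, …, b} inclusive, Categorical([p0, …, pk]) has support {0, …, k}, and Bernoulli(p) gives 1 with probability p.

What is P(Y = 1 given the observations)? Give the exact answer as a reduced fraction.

P(Y = 1 | obs) = 3/23

Enumerate traces; 6 have nonzero weight after conditioning:
  (Y=0, X=2, Z=1) weight 2/33
  (Y=0, X=3, Z=1) weight 2/33
  (Y=1, X=2, Z=0) weight 1/44
  (Y=1, X=3, Z=0) weight 1/44
  (Y=2, X=2, Z=2) weight 1/11
  (Y=2, X=3, Z=2) weight 1/11
Group by Y:
  weight(Y=0) = 4/33
  weight(Y=1) = 1/22
  weight(Y=2) = 2/11
Total weight = 4/33 + 1/22 + 2/11 = 23/66
P(Y=0 | obs) = 4/33 / 23/66 = 8/23
P(Y=1 | obs) = 1/22 / 23/66 = 3/23
P(Y=2 | obs) = 2/11 / 23/66 = 12/23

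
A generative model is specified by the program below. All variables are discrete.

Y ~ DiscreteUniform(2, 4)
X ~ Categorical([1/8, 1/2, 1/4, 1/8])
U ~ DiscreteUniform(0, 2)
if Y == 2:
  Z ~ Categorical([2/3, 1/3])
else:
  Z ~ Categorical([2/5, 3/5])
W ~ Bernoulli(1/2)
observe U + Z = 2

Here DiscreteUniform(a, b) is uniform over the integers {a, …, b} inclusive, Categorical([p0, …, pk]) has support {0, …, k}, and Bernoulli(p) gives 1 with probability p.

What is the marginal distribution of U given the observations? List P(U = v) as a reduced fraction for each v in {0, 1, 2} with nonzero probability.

Enumerate traces; 48 have nonzero weight after conditioning:
  (Y=2, X=0, U=1, Z=1, W=0) weight 1/432
  (Y=2, X=0, U=1, Z=1, W=1) weight 1/432
  (Y=2, X=0, U=2, Z=0, W=0) weight 1/216
  (Y=2, X=0, U=2, Z=0, W=1) weight 1/216
  (Y=2, X=1, U=1, Z=1, W=0) weight 1/108
  (Y=2, X=1, U=1, Z=1, W=1) weight 1/108
  (Y=2, X=1, U=2, Z=0, W=0) weight 1/54
  (Y=2, X=1, U=2, Z=0, W=1) weight 1/54
  … 40 more
Group by U:
  weight(U=1) = 23/135
  weight(U=2) = 22/135
Total weight = 23/135 + 22/135 = 1/3
P(U=1 | obs) = 23/135 / 1/3 = 23/45
P(U=2 | obs) = 22/135 / 1/3 = 22/45

P(U=1) = 23/45, P(U=2) = 22/45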